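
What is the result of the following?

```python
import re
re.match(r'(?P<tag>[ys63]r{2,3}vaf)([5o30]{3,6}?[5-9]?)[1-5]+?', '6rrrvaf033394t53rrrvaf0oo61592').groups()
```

This matches one of [ys63], then 2 to 3 of the literal 'r', then the literal 'vaf' (captured as 'tag'); then 3 to 6 of one of [5o30] (lazy), then optionally a character in [5-9] (captured); then one or more of a character in [1-5] (lazy).
With the lazy modifier that quantifier settles for the fewest repetitions that let the rest of the pattern succeed (the atoms after it are unaffected and can still be greedy).
With `match`, the pattern is implicitly anchored at the beginning.
The match spans [0:11] → '6rrrvaf0333'.
Captured: group 1 = '6rrrvaf', group 2 = '033'.

('6rrrvaf', '033')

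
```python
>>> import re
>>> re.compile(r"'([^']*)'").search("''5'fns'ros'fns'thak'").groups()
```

`search` walks the string left to right and returns the first match it finds.
The match spans [0:2] → "''".
Captured: group 1 = ''.

('',)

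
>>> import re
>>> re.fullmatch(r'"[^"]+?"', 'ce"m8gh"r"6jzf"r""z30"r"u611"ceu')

`re.fullmatch` requires the pattern to consume the entire string.
Here the string isn't matched end-to-end, so the call returns None.

None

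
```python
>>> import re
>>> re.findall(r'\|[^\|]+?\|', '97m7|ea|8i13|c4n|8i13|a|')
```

Matches: at [4:8] → '|ea|'; at [12:17] → '|c4n|'; at [21:24] → '|a|'.
With no groups in the pattern, `findall` gives back each whole match — 3 here.

['|ea|', '|c4n|', '|a|']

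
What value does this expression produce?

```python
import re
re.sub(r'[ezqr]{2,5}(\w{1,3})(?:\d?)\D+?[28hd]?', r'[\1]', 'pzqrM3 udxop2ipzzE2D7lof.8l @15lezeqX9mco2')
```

Each match is replaced using the text its own group 1 captured.

'p[M3]udxop2ip[E2D]of.8l @15l[X9m]o2'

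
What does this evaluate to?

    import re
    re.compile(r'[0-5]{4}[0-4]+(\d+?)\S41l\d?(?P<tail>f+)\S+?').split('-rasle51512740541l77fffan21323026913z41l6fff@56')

['-rasle51512740541l77fffan', '6913', 'fff', '56']

With the lazy modifier that quantifier settles for the fewest repetitions that let the rest of the pattern succeed (the atoms after it are unaffected and can still be greedy).
`re.split` interleaves the captured-group text with the surrounding fragments.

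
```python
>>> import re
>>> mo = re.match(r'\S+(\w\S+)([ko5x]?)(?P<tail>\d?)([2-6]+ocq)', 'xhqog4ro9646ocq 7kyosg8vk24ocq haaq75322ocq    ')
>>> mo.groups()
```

('64', '', '', '6ocq')

The pattern matches one or more of a non-whitespace character; then a word character, then one or more of a non-whitespace character (captured); then optionally one of [ko5x] (captured); then optionally a digit (captured as 'tail'); then one or more of a character in [2-6], then the literal 'ocq' (captured).
With `match`, the pattern is implicitly anchored at the beginning.
The match spans [0:15] → 'xhqog4ro9646ocq'.
Captured: group 1 = '64', group 2 = '', group 3 = '', group 4 = '6ocq'.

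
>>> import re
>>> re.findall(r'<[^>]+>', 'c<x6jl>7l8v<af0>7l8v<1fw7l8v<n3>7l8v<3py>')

Scanning left to right: at [1:7] → '<x6jl>'; at [11:16] → '<af0>'; at [20:32] → '<1fw7l8v<n3>'; at [36:41] → '<3py>'.
With no groups in the pattern, `findall` gives back each whole match — 4 here.

['<x6jl>', '<af0>', '<1fw7l8v<n3>', '<3py>']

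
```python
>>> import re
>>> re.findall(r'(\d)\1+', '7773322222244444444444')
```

After group 1 captures some text, `\1` only succeeds where that same text appears again.
Walking the string: at [0:3] match '777', group 1 = '7'; at [3:5] match '33', group 1 = '3'; at [5:11] match '222222', group 1 = '2'; at [11:22] match '44444444444', group 1 = '4'.
`findall` collects group 1 from each match (4 total).

['7', '3', '2', '4']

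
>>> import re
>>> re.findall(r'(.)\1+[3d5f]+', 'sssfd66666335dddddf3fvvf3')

['s', '6', 'v']

A backreference is literal: `\1` must see the identical characters the first group matched.
One capturing group, so `findall` returns just the captured substring from each match — 3 in all.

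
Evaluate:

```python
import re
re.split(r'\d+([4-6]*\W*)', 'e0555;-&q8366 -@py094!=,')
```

The pattern matches one or more of a digit; then zero or more of a character in [4-6], then zero or more of a non-word character (captured).
Matches to split on: at [1:8] → '0555;-&'; at [9:16] → '8366 -@'; at [18:24] → '094!=,'.
With a capturing group present, the delimiter's captured portion is kept in the result list.

['e', ';-&', 'q', ' -@', 'py', '!=,', '']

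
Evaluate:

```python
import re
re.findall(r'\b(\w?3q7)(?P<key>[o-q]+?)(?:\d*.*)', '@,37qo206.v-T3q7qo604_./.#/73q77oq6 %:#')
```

The pattern matches a word boundary (`\b`, zero-width); then optionally a word character, then the literal '3q7' (captured); then one or more of a character in [o-q] (lazy) (captured as 'key'); then zero or more of a digit, then zero or more of any character (non-capturing group).
Lazy quantifiers expand one character at a time until the remainder of the pattern can match.
Scanning left to right: at [12:39] match 'T3q7qo604_./.#/73q77oq6 %:#', groups = ('T3q7', 'q').
With 2 capturing groups, `findall` returns a 2-tuple per match.

[('T3q7', 'q')]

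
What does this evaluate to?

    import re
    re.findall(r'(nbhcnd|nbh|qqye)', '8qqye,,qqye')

Because there's exactly one group, `findall` drops the full match and keeps group 1 from each hit.

['qqye', 'qqye']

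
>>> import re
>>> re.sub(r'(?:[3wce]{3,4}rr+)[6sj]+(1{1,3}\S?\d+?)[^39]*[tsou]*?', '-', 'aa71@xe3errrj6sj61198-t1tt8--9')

This matches 3 to 4 of one of [3wce], then the literal 'r', then one or more of the literal 'r' (non-capturing group); then one or more of one of [6sj]; then 1 to 3 of a literal '1', then optionally a non-whitespace character, then one or more of a digit (lazy) (captured); then zero or more of any character except [39], then zero or more of one of [tsou] (lazy).
Matches: at [6:29] → 'e3errrj6sj61198-t1tt8--'.
Every occurrence is swapped for '-'.

'aa71@x-9'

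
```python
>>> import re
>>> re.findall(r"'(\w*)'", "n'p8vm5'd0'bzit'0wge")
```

Because there's exactly one group, `findall` drops the full match and keeps group 1 from each hit.

['p8vm5', 'bzit']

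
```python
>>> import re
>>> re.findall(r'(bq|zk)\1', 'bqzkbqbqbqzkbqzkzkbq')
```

After group 1 captures some text, `\1` only succeeds where that same text appears again.
Scanning left to right: at [4:8] match 'bqbq', group 1 = 'bq'; at [14:18] match 'zkzk', group 1 = 'zk'.
With a single group, `findall` returns only what that group captured — 2 items.

['bq', 'zk']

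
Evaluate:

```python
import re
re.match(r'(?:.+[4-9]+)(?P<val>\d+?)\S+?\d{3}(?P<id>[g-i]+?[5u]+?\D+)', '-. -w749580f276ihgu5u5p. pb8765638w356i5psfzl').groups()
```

('3', 'i5psfzl')

The match spans [0:45] → '-. -w749580f276ihgu5u5p. pb8765638w356i5psfzl'.
Captured: group 1 = '3', group 2 = 'i5psfzl'.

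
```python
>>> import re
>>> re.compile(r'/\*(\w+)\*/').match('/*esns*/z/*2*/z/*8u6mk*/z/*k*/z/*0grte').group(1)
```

'esns'

`match` is anchored at position 0; if the pattern doesn't fit there, it returns None.
The match spans [0:8] → '/*esns*/'.
Captured: group 1 = 'esns'.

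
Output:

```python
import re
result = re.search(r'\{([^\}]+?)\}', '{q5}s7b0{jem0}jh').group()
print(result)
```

The match spans [0:4] → '{q5}'.

{q5}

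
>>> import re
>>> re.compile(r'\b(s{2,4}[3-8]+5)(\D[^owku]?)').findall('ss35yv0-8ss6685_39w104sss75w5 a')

[('ss35', 'yv')]

This matches a word boundary (`\b`, zero-width); then 2 to 4 of a literal 's', then one or more of a character in [3-8], then a literal '5' (captured); then a non-digit, then optionally any character except [owku] (captured).
Walking the string: at [0:6] match 'ss35yv', groups = ('ss35', 'yv').
With 2 capturing groups, `findall` returns a 2-tuple per match.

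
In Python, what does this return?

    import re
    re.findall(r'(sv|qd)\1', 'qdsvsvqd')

['sv']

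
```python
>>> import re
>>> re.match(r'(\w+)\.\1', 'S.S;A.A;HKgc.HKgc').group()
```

The backreference `\1` re-matches whatever the first group consumed, character for character.
`match` is anchored at position 0; if the pattern doesn't fit there, it returns None.
The match spans [0:3] → 'S.S'.
Captured: group 1 = 'S'.

'S.S'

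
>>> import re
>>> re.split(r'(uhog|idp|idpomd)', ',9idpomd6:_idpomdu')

Branches in `(...|...)` are attempted left-to-right; the first branch that allows the whole pattern to succeed is taken.
With a capturing group present, the delimiter's captured portion is kept in the result list.

[',9', 'idp', 'omd6:_', 'idp', 'omdu']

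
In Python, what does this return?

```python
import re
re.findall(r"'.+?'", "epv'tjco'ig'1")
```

Matches: at [3:9] → "'tjco'".
With no groups in the pattern, `findall` gives back each whole match — 1 here.

["'tjco'"]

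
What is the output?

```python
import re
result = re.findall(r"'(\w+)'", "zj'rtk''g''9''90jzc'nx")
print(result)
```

With a single group, `findall` returns only what that group captured — 4 items.

['rtk', 'g', '9', '90jzc']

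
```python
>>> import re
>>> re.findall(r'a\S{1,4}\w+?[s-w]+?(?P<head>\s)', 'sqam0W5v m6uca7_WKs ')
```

[' ', ' ']

The pattern matches a literal 'a', then 1 to 4 of a non-whitespace character; then one or more of a word character (lazy), then one or more of a character in [s-w] (lazy); then whitespace (captured as 'head').
Scanning left to right: at [2:9] match 'am0W5v ', group 1 = ' '; at [13:20] match 'a7_WKs ', group 1 = ' '.
With a single group, `findall` returns only what that group captured — 2 items.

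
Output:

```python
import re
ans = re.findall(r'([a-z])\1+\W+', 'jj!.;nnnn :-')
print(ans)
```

['j', 'n']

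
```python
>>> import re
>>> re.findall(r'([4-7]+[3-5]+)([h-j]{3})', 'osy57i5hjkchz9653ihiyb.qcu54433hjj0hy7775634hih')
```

[('653', 'ihi'), ('54433', 'hjj'), ('7775634', 'hih')]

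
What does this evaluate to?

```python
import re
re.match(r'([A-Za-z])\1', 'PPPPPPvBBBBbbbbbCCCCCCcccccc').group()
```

'PP'

A backreference is literal: `\1` must see the identical characters the first group matched.
`re.match` only tries the pattern at the start of the string.
The match spans [0:2] → 'PP'.
Captured: group 1 = 'P'.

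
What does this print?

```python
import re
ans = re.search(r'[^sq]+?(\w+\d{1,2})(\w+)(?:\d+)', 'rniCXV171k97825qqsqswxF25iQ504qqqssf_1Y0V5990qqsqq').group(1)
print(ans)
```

niCXV171k97825qqsqswxF25iQ504qqqssf_1Y0V59

The match spans [0:45] → 'rniCXV171k97825qqsqswxF25iQ504qqqssf_1Y0V5990'.
Captured: group 1 = 'niCXV171k97825qqsqswxF25iQ504qqqssf_1Y0V59', group 2 = '9'.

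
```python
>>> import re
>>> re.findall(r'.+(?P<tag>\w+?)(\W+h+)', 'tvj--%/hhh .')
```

Pattern: one or more of any character; then one or more of a word character (lazy) (captured as 'tag'); then one or more of a non-word character, then one or more of a literal 'h' (captured).
Matches: at [0:10] match 'tvj--%/hhh', groups = ('j', '--%/hhh').
Multiple groups make `findall` return tuples — one 2-tuple for the one match.

[('j', '--%/hhh')]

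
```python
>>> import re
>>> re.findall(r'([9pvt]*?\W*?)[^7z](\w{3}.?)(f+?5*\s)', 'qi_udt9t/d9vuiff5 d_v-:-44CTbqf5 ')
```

[('t9t/', '9vui', 'ff5 '), ('', 'CTbq', 'f5 ')]

The pattern matches zero or more of one of [9pvt] (lazy), then zero or more of a non-word character (lazy) (captured); then any character except [7z]; then exactly 3 of a word character, then optionally any character (captured); then one or more of the literal 'f' (lazy), then zero or more of the literal '5', then whitespace (captured).
Scanning left to right: at [5:18] match 't9t/d9vuiff5 ', groups = ('t9t/', '9vui', 'ff5 '); at [25:33] match '4CTbqf5 ', groups = ('', 'CTbq', 'f5 ').
Multiple groups make `findall` return tuples — one 3-tuple for each match.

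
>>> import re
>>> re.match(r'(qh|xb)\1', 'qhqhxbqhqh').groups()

('qh',)

After group 1 captures some text, `\1` only succeeds where that same text appears again.
`re.match` won't scan ahead — the pattern has to work from the very first character.
The match spans [0:4] → 'qhqh'.
Captured: group 1 = 'qh'.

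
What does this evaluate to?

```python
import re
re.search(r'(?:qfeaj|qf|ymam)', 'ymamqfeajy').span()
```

(0, 4)

`re.search` tries every starting position until one works.
The match spans [0:4] → 'ymam'.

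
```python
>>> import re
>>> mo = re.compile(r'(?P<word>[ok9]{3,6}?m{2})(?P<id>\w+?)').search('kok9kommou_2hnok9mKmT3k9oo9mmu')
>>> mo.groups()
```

('kok9komm', 'o')

The pattern matches 3 to 6 of one of [ok9] (lazy), then exactly 2 of a literal 'm' (captured as 'word'); then one or more of a word character (lazy) (captured as 'id').
A non-greedy quantifier consumes as few characters as it can — just enough that the remainder of the pattern still matches from where it stops; whatever follows it matches normally.
`re.search` scans for the first position where the pattern succeeds.
The match spans [0:9] → 'kok9kommo'.
Captured: group 1 = 'kok9komm', group 2 = 'o'.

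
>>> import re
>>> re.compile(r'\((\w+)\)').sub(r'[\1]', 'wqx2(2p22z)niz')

'wqx2[2p22z]niz'

Matches: at [4:11] → '(2p22z)'.
Each match is replaced using the text its own group 1 captured.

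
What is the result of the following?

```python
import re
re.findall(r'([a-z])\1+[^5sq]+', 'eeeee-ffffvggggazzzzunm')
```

The backreference `\1` re-matches whatever the first group consumed, character for character.
Matches: at [0:23] match 'eeeee-ffffvggggazzzzunm', group 1 = 'e'.
With a single group, `findall` returns only what that group captured — 1 item.

['e']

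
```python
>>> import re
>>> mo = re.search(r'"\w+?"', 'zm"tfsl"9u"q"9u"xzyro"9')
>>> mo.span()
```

(2, 8)

The match spans [2:8] → '"tfsl"'.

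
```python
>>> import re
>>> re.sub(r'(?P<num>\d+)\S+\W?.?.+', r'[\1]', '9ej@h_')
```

'[9]'

This matches one or more of a digit (captured as 'num'); then one or more of a non-whitespace character; then optionally a non-word character, then optionally any character, then one or more of any character.
Matches: at [0:6] → '9ej@h_'.
`\1` in the replacement pulls in group 1's text for each match.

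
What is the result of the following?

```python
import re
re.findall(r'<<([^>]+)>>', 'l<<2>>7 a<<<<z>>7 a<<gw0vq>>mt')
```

['2', '<<z', 'gw0vq']

Matches: at [1:6] match '<<2>>', group 1 = '2'; at [9:16] match '<<<<z>>', group 1 = '<<z'; at [19:28] match '<<gw0vq>>', group 1 = 'gw0vq'.
Because there's exactly one group, `findall` drops the full match and keeps group 1 from each hit.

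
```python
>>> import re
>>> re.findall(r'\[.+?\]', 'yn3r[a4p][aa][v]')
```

['[a4p]', '[aa]', '[v]']

A `+?`/`*?`/`{m,n}?` starts at its minimum and grows only as far as needed for what follows to match.
`findall` yields the raw match text (3 of them) because the pattern has no groups.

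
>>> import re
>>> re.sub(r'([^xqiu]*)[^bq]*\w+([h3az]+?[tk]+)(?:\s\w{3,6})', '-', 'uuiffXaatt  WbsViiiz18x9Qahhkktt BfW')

Each match is replaced by '-'.

'-'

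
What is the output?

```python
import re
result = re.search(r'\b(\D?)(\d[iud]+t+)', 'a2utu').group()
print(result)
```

a2ut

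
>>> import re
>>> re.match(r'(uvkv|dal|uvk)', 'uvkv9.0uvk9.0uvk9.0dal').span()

(0, 4)

`re.match` only tries the pattern at the start of the string.
The match spans [0:4] → 'uvkv'.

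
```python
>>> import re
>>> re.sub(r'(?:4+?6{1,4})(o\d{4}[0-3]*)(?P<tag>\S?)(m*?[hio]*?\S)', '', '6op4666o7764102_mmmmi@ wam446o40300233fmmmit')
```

'6opmmmi@ wammmit'

With the lazy modifier that quantifier settles for the fewest repetitions that let the rest of the pattern succeed (the atoms after it are unaffected and can still be greedy).
`sub` substitutes '' at each match site.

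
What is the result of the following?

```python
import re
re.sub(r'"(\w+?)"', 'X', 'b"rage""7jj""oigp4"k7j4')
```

Matches: at [1:7] → '"rage"'; at [7:12] → '"7jj"'; at [12:19] → '"oigp4"'.
`sub` substitutes 'X' at each match site.

'bXXXk7j4'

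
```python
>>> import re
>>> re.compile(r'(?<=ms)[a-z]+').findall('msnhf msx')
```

The `(?=…)`/`(?<=…)` assertion just peeks at neighbouring text; it doesn't advance the match position.
Matches: at [2:5] → 'nhf'; at [8:9] → 'x'.
`findall` yields the raw match text (2 of them) because the pattern has no groups.

['nhf', 'x']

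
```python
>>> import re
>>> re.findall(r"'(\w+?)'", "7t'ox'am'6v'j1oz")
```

['ox', '6v']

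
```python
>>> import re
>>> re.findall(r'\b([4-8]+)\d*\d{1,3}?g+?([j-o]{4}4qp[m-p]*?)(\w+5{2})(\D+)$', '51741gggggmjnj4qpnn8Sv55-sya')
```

This matches a word boundary (`\b`, zero-width); then one or more of a character in [4-8] (captured); then zero or more of a digit, then 1 to 3 of a digit (lazy), then one or more of the literal 'g' (lazy); then exactly 4 of a character in [j-o], then the literal '4qp', then zero or more of a character in [m-p] (lazy) (captured); then one or more of a word character, then exactly 2 of a literal '5' (captured); then one or more of a non-digit (captured); then anchored at the end.
A `+?`/`*?`/`{m,n}?` starts at its minimum and grows only as far as needed for what follows to match.
Scanning left to right: at [0:28] match '51741gggggmjnj4qpnn8Sv55-sya', groups = ('5', 'mjnj4qp', 'nn8Sv55', '-sya').
`findall` packs the 4 group values into a tuple for every match.

[('5', 'mjnj4qp', 'nn8Sv55', '-sya')]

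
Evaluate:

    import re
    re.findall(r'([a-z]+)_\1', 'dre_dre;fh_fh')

`\1` has to match the exact text group 1 already captured.
One capturing group, so `findall` returns just the captured substring from each match — 2 in all.

['dre', 'fh']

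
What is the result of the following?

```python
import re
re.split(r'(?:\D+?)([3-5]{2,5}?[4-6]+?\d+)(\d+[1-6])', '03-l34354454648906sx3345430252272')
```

This matches one or more of a non-digit (lazy) (non-capturing group); then 2 to 5 of a character in [3-5] (lazy), then one or more of a character in [4-6] (lazy), then one or more of a digit (captured); then one or more of a digit, then a character in [1-6] (captured).
Matches to split on: at [2:18] → '-l34354454648906'; at [18:33] → 'sx3345430252272'.
The group in the pattern means `split` returns the separators' captures alongside the pieces.

['03', '343544546489', '06', '', '33454302522', '72', '']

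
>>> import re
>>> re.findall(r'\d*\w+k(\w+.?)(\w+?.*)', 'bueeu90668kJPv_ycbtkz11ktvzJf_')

[('tvzJf', '_')]

This matches zero or more of a digit, then one or more of a word character, then a literal 'k'; then one or more of a word character, then optionally any character (captured); then one or more of a word character (lazy), then zero or more of any character (captured).
Walking the string: at [0:30] match 'bueeu90668kJPv_ycbtkz11ktvzJf_', groups = ('tvzJf', '_').
`findall` packs the 2 group values into a tuple for every match.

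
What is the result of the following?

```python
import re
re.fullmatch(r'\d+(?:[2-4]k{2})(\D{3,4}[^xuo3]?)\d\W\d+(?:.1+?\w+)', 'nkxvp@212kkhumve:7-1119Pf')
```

The pattern matches one or more of a digit; then a character in [2-4], then exactly 2 of a literal 'k' (non-capturing group); then 3 to 4 of a non-digit, then optionally any character except [xuo3] (captured); then a digit, then a non-word character; then one or more of a digit; then any character, then one or more of the literal '1' (lazy), then one or more of a word character (non-capturing group).
For `fullmatch`, every character of the input must be accounted for by the pattern.
Here there's no way to consume every character, so the call returns None.

None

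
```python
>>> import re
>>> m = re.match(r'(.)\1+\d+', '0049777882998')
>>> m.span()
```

(0, 13)

After group 1 captures some text, `\1` only succeeds where that same text appears again.
`re.match` only tries the pattern at the start of the string.
The match spans [0:13] → '0049777882998'.
Captured: group 1 = '0'.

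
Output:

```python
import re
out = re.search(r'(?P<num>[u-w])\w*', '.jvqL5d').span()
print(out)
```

(2, 7)

The pattern matches a character in [u-w] (captured as 'num'); then zero or more of a word character.
`search` walks the string left to right and returns the first match it finds.
The match spans [2:7] → 'vqL5d'.
Captured: group 1 = 'v'.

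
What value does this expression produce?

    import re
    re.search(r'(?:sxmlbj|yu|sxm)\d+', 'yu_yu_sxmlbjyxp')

None

`re.search` scans for the first position where the pattern succeeds.
Here the pattern never matches, so the call returns None.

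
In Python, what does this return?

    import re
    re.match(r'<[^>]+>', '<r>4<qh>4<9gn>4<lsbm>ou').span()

(0, 3)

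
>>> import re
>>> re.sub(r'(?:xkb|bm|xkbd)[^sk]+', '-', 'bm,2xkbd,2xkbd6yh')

'-kbd,2-'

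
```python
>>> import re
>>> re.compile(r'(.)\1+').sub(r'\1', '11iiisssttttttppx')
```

After group 1 captures some text, `\1` only succeeds where that same text appears again.
Matches: at [0:2] → '11'; at [2:5] → 'iii'; at [5:8] → 'sss'; at [8:14] → 'tttttt'; at [14:16] → 'pp'.
The replacement refers to a captured group, so each match is rewritten using its own captured text.

'1istpx'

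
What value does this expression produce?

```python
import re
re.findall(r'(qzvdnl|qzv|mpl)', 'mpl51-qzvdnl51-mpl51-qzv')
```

Branches in `(...|...)` are attempted left-to-right; the first branch that allows the whole pattern to succeed is taken.
With a single group, `findall` returns only what that group captured — 4 items.

['mpl', 'qzvdnl', 'mpl', 'qzv']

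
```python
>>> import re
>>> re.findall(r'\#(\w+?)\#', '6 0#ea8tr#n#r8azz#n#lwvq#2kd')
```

Scanning left to right: at [3:10] match '#ea8tr#', group 1 = 'ea8tr'; at [11:18] match '#r8azz#', group 1 = 'r8azz'; at [19:25] match '#lwvq#', group 1 = 'lwvq'.
Because there's exactly one group, `findall` drops the full match and keeps group 1 from each hit.

['ea8tr', 'r8azz', 'lwvq']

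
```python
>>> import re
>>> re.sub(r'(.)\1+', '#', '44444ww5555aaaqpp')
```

'####q#'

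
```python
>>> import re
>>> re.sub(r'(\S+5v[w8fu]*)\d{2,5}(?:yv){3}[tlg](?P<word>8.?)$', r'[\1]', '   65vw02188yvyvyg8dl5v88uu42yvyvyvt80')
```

'   [65vw02188yvyvyg8dl5v88uu]'

The pattern matches one or more of a non-whitespace character, then the literal '5v', then zero or more of one of [w8fu] (captured); then 2 to 5 of a digit, then the literal 'yv' repeated 3 times, then one of [tlg]; then a literal '8', then optionally any character (captured as 'word'); then anchored at the end.
Matches: at [3:38] → '65vw02188yvyvyg8dl5v88uu42yvyvyvt80'.
Each match is replaced using the text its own group 1 captured.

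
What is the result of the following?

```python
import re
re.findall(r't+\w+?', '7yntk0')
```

Because the quantifier is non-greedy, it stops expanding at the earliest point where the rest of the pattern can succeed.
No capturing groups, so `findall` returns the 1 full match string.

['tk']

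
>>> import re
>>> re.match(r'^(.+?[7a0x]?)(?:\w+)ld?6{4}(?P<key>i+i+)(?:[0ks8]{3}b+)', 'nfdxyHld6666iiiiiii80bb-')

None

With `match`, the pattern is implicitly anchored at the beginning.
Here the pattern fails at index 0, so the call returns None.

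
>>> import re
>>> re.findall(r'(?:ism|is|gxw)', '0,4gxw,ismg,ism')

['gxw', 'ism', 'ism']

Alternation tries branches left to right and keeps the first one that lets the overall match succeed at that position.
Scanning left to right: at [3:6] → 'gxw'; at [7:10] → 'ism'; at [12:15] → 'ism'.
`findall` yields the raw match text (3 of them) because the pattern has no groups.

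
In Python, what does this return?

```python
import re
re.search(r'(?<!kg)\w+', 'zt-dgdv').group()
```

Because the assertion is negative and zero-width, positions next to the forbidden text are skipped.
The match spans [0:2] → 'zt'.

'zt'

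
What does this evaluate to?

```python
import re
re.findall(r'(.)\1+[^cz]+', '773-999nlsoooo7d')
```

['7']

`\1` is not a pattern — it's the concrete string captured by group 1, re-applied verbatim.
`findall` collects group 1 from the one match (1 total).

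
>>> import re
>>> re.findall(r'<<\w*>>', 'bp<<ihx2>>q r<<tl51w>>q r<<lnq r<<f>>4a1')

['<<ihx2>>', '<<tl51w>>', '<<f>>']

Scanning left to right: at [2:10] → '<<ihx2>>'; at [13:22] → '<<tl51w>>'; at [32:37] → '<<f>>'.
With no groups in the pattern, `findall` gives back each whole match — 3 here.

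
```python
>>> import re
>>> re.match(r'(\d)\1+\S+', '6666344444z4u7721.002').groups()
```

The match spans [0:21] → '6666344444z4u7721.002'.
Captured: group 1 = '6'.

('6',)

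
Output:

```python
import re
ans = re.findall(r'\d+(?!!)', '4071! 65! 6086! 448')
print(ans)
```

['407', '6', '608', '448']

`(?!…)`/`(?<!…)` only lets a position through if the neighbouring text does NOT match; no characters are consumed.
Matches: at [0:3] → '407'; at [6:7] → '6'; at [10:13] → '608'; at [16:19] → '448'.
No capturing groups, so `findall` returns the 4 full match strings.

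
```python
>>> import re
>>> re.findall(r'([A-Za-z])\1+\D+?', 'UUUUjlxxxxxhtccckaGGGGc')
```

A backreference is literal: `\1` must see the identical characters the first group matched.
Scanning left to right: at [0:5] match 'UUUUj', group 1 = 'U'; at [6:12] match 'xxxxxh', group 1 = 'x'; at [13:17] match 'ccck', group 1 = 'c'; at [18:23] match 'GGGGc', group 1 = 'G'.
One capturing group, so `findall` returns just the captured substring from each match — 4 in all.

['U', 'x', 'c', 'G']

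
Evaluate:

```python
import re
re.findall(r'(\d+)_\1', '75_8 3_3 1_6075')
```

`\1` has to match the exact text group 1 already captured.
One capturing group, so `findall` returns just the captured substring from the one match — 1 in all.

['3']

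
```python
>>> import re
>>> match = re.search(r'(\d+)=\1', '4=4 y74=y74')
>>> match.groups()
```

('4',)

The match spans [0:3] → '4=4'.
Captured: group 1 = '4'.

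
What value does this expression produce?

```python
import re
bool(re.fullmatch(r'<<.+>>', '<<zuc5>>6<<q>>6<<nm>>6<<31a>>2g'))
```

False

For `fullmatch`, every character of the input must be accounted for by the pattern.
Here the string isn't matched end-to-end, so the call returns None, and `bool(None)` is False.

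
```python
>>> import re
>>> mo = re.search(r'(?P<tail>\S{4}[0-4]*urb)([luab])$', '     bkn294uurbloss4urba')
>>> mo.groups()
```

The match spans [15:24] → 'loss4urba'.
Captured: group 1 = 'loss4urb', group 2 = 'a'.

('loss4urb', 'a')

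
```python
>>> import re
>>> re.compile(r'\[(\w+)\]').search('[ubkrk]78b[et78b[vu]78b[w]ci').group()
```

'[ubkrk]'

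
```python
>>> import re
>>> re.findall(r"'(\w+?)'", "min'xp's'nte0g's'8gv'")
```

['xp', 'nte0g', '8gv']

Matches: at [3:7] match "'xp'", group 1 = 'xp'; at [8:15] match "'nte0g'", group 1 = 'nte0g'; at [16:21] match "'8gv'", group 1 = '8gv'.
With a single group, `findall` returns only what that group captured — 3 items.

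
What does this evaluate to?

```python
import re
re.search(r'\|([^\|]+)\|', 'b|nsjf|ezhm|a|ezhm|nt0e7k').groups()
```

('nsjf',)

`re.search` scans for the first position where the pattern succeeds.
The match spans [1:7] → '|nsjf|'.
Captured: group 1 = 'nsjf'.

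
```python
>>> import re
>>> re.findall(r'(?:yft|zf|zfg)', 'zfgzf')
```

Alternation isn't longest-match — the leftmost alternative that fits at this position is chosen.
No capturing groups, so `findall` returns the 2 full match strings.

['zf', 'zf']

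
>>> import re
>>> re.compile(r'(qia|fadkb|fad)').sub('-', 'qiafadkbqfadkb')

Alternation tries branches left to right and keeps the first one that lets the overall match succeed at that position.
Matches: at [0:3] → 'qia'; at [3:8] → 'fadkb'; at [9:14] → 'fadkb'.
Each match is replaced by '-'.

'--q-'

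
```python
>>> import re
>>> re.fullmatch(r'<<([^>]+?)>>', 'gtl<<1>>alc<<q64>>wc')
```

`re.fullmatch` is like wrapping the pattern in `^…$` (in single-line mode).
Here the pattern can't cover the whole string, so the call returns None.

None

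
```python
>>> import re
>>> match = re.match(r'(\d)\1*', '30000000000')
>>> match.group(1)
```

`\1` is not a pattern — it's the concrete string captured by group 1, re-applied verbatim.
`re.match` only tries the pattern at the start of the string.
The match spans [0:1] → '3'.
Captured: group 1 = '3'.

'3'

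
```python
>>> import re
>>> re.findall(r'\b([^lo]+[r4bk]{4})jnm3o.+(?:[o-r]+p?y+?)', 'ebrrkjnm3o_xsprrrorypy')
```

The pattern matches a word boundary (`\b`, zero-width); then one or more of any character except [lo], then exactly 4 of one of [r4bk] (captured); then the literal 'jn', then the literal 'm3o'; then one or more of any character; then one or more of a character in [o-r], then optionally a literal 'p', then one or more of the literal 'y' (lazy) (non-capturing group).
Matches: at [0:22] match 'ebrrkjnm3o_xsprrrorypy', group 1 = 'ebrrk'.
`findall` collects group 1 from the one match (1 total).

['ebrrk']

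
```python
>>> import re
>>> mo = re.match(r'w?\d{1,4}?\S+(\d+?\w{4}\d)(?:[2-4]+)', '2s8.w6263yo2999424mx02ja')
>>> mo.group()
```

'2s8.w6263yo2999424mx02'

`re.match` won't scan ahead — the pattern has to work from the very first character.
The match spans [0:22] → '2s8.w6263yo2999424mx02'.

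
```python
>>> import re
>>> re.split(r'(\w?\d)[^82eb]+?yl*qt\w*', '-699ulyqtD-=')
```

Pattern: optionally a word character, then a digit (captured); then one or more of any character except [82eb] (lazy), then the literal 'y'; then zero or more of the literal 'l', then the literal 'qt', then zero or more of a word character.
Matches to split on: at [1:10] → '699ulyqtD'.
`re.split` interleaves the captured-group text with the surrounding fragments.

['-', '69', '-=']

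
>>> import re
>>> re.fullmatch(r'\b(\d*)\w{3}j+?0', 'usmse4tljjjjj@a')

None

Pattern: a word boundary (`\b`, zero-width); then zero or more of a digit (captured); then exactly 3 of a word character, then one or more of a literal 'j' (lazy), then a literal '0'.
`fullmatch` succeeds only if the pattern covers the string from start to end.
Here there's no way to consume every character, so the call returns None.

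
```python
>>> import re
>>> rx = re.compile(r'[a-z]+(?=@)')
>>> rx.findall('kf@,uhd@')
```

The lookaround is zero-width — it requires the adjacent text to match without consuming it, so the asserted text isn't part of the match.
Since nothing is captured, `findall` lists the 2 matched substrings directly.

['kf', 'uhd']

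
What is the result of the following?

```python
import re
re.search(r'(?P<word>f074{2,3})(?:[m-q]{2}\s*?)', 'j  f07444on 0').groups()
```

('f07444',)

This matches the literal 'f07', then 2 to 3 of the literal '4' (captured as 'word'); then exactly 2 of a character in [m-q], then zero or more of whitespace (lazy) (non-capturing group).
Lazy quantifiers expand one character at a time until the remainder of the pattern can match.
Unlike `match`, `search` isn't anchored — it looks for the pattern anywhere in the string.
The match spans [3:11] → 'f07444on'.
Captured: group 1 = 'f07444'.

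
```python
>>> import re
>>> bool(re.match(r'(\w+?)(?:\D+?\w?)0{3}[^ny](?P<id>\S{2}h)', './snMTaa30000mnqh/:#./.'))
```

Pattern: one or more of a word character (lazy) (captured); then one or more of a non-digit (lazy), then optionally a word character (non-capturing group); then exactly 3 of a literal '0', then any character except [ny]; then exactly 2 of a non-whitespace character, then a literal 'h' (captured as 'id').
`re.match` won't scan ahead — the pattern has to work from the very first character.
Here the pattern fails at index 0, so the call returns None, and `bool(None)` is False.

False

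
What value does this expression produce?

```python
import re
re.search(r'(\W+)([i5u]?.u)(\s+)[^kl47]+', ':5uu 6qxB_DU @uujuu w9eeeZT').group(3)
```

' '

The pattern matches one or more of a non-word character (captured); then optionally one of [i5u], then any character, then the literal 'u' (captured); then one or more of whitespace (captured); then one or more of any character except [kl47].
`re.search` tries every starting position until one works.
The match spans [0:27] → ':5uu 6qxB_DU @uujuu w9eeeZT'.
Captured: group 1 = ':', group 2 = '5uu', group 3 = ' '.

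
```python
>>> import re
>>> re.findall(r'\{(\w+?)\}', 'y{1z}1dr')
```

['1z']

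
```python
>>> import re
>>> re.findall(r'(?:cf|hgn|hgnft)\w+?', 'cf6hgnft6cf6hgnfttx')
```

Branches in `(...|...)` are attempted left-to-right; the first branch that allows the whole pattern to succeed is taken.
Since nothing is captured, `findall` lists the 4 matched substrings directly.

['cf6', 'hgnf', 'cf6', 'hgnf']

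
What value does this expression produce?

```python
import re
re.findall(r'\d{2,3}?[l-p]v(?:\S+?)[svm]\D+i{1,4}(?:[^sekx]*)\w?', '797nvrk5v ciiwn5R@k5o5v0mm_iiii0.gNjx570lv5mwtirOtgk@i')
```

This matches 2 to 3 of a digit (lazy), then a character in [l-p], then the literal 'v'; then one or more of a non-whitespace character (lazy) (non-capturing group); then one of [svm], then one or more of a non-digit, then 1 to 4 of a literal 'i'; then zero or more of any character except [sekx] (non-capturing group); then optionally a word character.
Matches: at [0:19] → '797nvrk5v ciiwn5R@k'; at [37:54] → '570lv5mwtirOtgk@i'.
With no groups in the pattern, `findall` gives back each whole match — 2 here.

['797nvrk5v ciiwn5R@k', '570lv5mwtirOtgk@i']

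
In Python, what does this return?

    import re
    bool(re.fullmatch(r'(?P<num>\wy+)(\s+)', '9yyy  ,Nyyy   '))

False

`fullmatch` succeeds only if the pattern covers the string from start to end.
Here the pattern can't cover the whole string, so the call returns None, and `bool(None)` is False.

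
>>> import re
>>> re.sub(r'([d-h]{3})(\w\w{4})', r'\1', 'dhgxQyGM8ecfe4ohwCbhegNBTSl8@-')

'dhg8ecfe4ohwCbheg8@-'

Pattern: exactly 3 of a character in [d-h] (captured); then a word character, then exactly 4 of a word character (captured).
Matches: at [0:8] → 'dhgxQyGM'; at [19:27] → 'hegNBTSl'.
The replacement refers to a captured group, so each match is rewritten using its own captured text.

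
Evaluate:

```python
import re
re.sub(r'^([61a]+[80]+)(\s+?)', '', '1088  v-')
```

The `?` after the quantifier makes it lazy — it takes as little as possible before letting the rest of the pattern try.
Each match is replaced by ''.

' v-'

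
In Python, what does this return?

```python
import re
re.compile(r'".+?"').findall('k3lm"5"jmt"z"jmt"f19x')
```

['"5"', '"z"']

Since nothing is captured, `findall` lists the 2 matched substrings directly.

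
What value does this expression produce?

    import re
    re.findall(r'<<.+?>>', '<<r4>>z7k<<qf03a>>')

['<<r4>>', '<<qf03a>>']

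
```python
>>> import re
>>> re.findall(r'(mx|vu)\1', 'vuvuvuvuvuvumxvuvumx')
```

['vu', 'vu', 'vu', 'vu']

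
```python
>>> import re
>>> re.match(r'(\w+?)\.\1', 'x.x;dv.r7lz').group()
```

`match` is anchored at position 0; if the pattern doesn't fit there, it returns None.
The match spans [0:3] → 'x.x'.

'x.x'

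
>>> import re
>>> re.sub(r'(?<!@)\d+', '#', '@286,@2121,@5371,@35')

'@2#,@2#,@5#,@3#'

Because the assertion is negative and zero-width, positions next to the forbidden text are skipped.
Matches: at [2:4] → '86'; at [7:10] → '121'; at [13:16] → '371'; at [19:20] → '5'.
Every occurrence is swapped for '#'.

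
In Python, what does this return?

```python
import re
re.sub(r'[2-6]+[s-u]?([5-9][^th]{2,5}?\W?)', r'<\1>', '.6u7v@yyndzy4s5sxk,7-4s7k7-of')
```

'.<7v@>yyndzy<5sx>k,7-<7k7->of'

Because the quantifier is non-greedy, it stops expanding at the earliest point where the rest of the pattern can succeed.
The replacement refers to a captured group, so each match is rewritten using its own captured text.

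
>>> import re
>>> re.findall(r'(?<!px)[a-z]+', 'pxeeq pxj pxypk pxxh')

A negative assertion filters positions out without eating any characters.
Walking the string: at [0:5] → 'pxeeq'; at [6:9] → 'pxj'; at [10:15] → 'pxypk'; at [16:20] → 'pxxh'.
With no groups in the pattern, `findall` gives back each whole match — 4 here.

['pxeeq', 'pxj', 'pxypk', 'pxxh']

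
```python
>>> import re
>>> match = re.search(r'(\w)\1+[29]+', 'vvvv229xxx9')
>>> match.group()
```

'vvvv229'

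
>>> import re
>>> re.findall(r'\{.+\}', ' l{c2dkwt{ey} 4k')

['{c2dkwt{ey}']

Matches: at [2:13] → '{c2dkwt{ey}'.
With no groups in the pattern, `findall` gives back each whole match — 1 here.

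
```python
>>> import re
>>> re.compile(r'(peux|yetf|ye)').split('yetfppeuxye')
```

['', 'yetf', 'p', 'peux', '', 'ye', '']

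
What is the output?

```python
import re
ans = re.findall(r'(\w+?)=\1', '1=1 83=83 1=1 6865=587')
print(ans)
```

`\1` has to match the exact text group 1 already captured.
`findall` collects group 1 from each match (4 total).

['1', '83', '1', '5']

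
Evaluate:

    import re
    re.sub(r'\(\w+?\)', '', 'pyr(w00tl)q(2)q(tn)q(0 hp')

`sub` substitutes '' at each match site.

'pyrqqq(0 hp'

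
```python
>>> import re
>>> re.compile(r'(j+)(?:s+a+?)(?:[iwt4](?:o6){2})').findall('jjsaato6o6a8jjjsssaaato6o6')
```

['jj', 'jjj']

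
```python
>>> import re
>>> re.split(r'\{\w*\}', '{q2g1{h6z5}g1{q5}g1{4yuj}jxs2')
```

Each match becomes a cut point; 4 segments remain.

['{q2g1', 'g1', 'g1', 'jxs2']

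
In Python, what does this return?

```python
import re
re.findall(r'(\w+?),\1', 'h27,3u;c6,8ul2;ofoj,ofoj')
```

`\1` is not a pattern — it's the concrete string captured by group 1, re-applied verbatim.
One capturing group, so `findall` returns just the captured substring from the one match — 1 in all.

['ofoj']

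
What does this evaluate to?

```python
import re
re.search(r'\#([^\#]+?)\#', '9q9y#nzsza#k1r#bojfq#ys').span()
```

(4, 11)

Unlike `match`, `search` isn't anchored — it looks for the pattern anywhere in the string.
The match spans [4:11] → '#nzsza#'.
Captured: group 1 = 'nzsza'.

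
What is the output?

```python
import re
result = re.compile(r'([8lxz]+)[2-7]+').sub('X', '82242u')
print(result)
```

Xu

The pattern matches one or more of one of [8lxz] (captured); then one or more of a character in [2-7].
Every occurrence is swapped for 'X'.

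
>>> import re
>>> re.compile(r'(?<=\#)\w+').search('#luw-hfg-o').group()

Because the assertion is zero-width, the text it checks is not consumed and won't appear in the result.
Unlike `match`, `search` isn't anchored — it looks for the pattern anywhere in the string.
The match spans [1:4] → 'luw'.

'luw'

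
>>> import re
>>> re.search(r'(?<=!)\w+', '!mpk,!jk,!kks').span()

(1, 4)

The positive lookaround only admits positions where the adjacent text matches; those characters stay outside the span.
Unlike `match`, `search` isn't anchored — it looks for the pattern anywhere in the string.
The match spans [1:4] → 'mpk'.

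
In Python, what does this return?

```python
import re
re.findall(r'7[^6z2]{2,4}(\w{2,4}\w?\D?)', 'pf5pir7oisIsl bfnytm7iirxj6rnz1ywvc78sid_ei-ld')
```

The pattern matches a literal '7', then 2 to 4 of any character except [6z2]; then 2 to 4 of a word character, then optionally a word character, then optionally a non-digit (captured).
Scanning left to right: at [6:14] match '7oisIsl ', group 1 = 'sl '; at [20:30] match '7iirxj6rnz', group 1 = 'j6rnz'; at [35:44] match '78sid_ei-', group 1 = '_ei-'.
`findall` collects group 1 from each match (3 total).

['sl ', 'j6rnz', '_ei-']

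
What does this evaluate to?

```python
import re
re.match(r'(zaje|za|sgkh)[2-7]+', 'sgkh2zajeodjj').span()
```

(0, 5)

`match` is anchored at position 0; if the pattern doesn't fit there, it returns None.
The match spans [0:5] → 'sgkh2'.
Captured: group 1 = 'sgkh'.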